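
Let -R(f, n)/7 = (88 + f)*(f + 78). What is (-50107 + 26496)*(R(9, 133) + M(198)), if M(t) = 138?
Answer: 1391514285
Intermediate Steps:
R(f, n) = -7*(78 + f)*(88 + f) (R(f, n) = -7*(88 + f)*(f + 78) = -7*(88 + f)*(78 + f) = -7*(78 + f)*(88 + f))
(-50107 + 26496)*(R(9, 133) + M(198)) = (-50107 + 26496)*((-48048 - 1162*9 - 7*9**2) + 138) = -23611*((-48048 - 10458 - 7*81) + 138) = -23611*((-48048 - 10458 - 567) + 138) = -23611*(-59073 + 138) = -23611*(-58935) = 1391514285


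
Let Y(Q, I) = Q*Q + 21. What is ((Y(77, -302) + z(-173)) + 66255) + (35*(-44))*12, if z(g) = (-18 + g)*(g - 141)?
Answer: 113699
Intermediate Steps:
Y(Q, I) = 21 + Q² (Y(Q, I) = Q² + 21 = 21 + Q²)
z(g) = (-141 + g)*(-18 + g) (z(g) = (-18 + g)*(-141 + g) = (-141 + g)*(-18 + g))
((Y(77, -302) + z(-173)) + 66255) + (35*(-44))*12 = (((21 + 77²) + (2538 + (-173)² - 159*(-173))) + 66255) + (35*(-44))*12 = (((21 + 5929) + (2538 + 29929 + 27507)) + 66255) - 1540*12 = ((5950 + 59974) + 66255) - 18480 = (65924 + 66255) - 18480 = 132179 - 18480 = 113699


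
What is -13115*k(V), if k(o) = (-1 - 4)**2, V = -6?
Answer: -327875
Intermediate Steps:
k(o) = 25 (k(o) = (-5)**2 = 25)
-13115*k(V) = -13115*25 = -327875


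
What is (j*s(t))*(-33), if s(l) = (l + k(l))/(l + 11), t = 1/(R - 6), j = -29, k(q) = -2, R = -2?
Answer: -187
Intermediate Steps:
t = -⅛ (t = 1/(-2 - 6) = 1/(-8) = -⅛ ≈ -0.12500)
s(l) = (-2 + l)/(11 + l) (s(l) = (l - 2)/(l + 11) = (-2 + l)/(11 + l))
(j*s(t))*(-33) = -29*(-2 - ⅛)/(11 - ⅛)*(-33) = -29*(-17)/(87/8*8)*(-33) = -8*(-17)/(3*8)*(-33) = -29*(-17/87)*(-33) = (17/3)*(-33) = -187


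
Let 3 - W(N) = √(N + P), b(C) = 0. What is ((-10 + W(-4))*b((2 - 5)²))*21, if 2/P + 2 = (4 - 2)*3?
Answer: 0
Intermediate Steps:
P = ½ (P = 2/(-2 + (4 - 2)*3) = 2/(-2 + 2*3) = 2/(-2 + 6) = 2/4 = 2*(¼) = ½ ≈ 0.50000)
W(N) = 3 - √(½ + N) (W(N) = 3 - √(N + ½) = 3 - √(½ + N))
((-10 + W(-4))*b((2 - 5)²))*21 = ((-10 + (3 - √(2 + 4*(-4))/2))*0)*21 = ((-10 + (3 - √(2 - 16)/2))*0)*21 = ((-10 + (3 - I*√14/2))*0)*21 = ((-7 - I*√14/2)*0)*21 = 0*21 = 0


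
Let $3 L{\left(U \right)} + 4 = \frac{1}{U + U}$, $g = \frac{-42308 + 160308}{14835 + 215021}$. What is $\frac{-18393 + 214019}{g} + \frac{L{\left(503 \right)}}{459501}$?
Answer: $\frac{433037616709405607}{1136384264750} \approx 3.8107 \cdot 10^{5}$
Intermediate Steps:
$g = \frac{7375}{14366}$ ($g = \frac{118000}{229856} = 118000 \cdot \frac{1}{229856} = \frac{7375}{14366} \approx 0.51336$)
$L{\left(U \right)} = - \frac{4}{3} + \frac{1}{6 U}$ ($L{\left(U \right)} = - \frac{4}{3} + \frac{1}{3 \left(U + U\right)} = - \frac{4}{3} + \frac{1}{3 \cdot 2 U} = - \frac{4}{3} + \frac{\frac{1}{2} \frac{1}{U}}{3} = - \frac{4}{3} + \frac{1}{6 U}$)
$\frac{-18393 + 214019}{g} + \frac{L{\left(503 \right)}}{459501} = \frac{-18393 + 214019}{\frac{7375}{14366}} + \frac{\frac{1}{6} \cdot \frac{1}{503} \left(1 - 4024\right)}{459501} = 195626 \cdot \frac{14366}{7375} + \frac{1}{6} \cdot \frac{1}{503} \left(1 - 4024\right) \frac{1}{459501} = \frac{2810363116}{7375} + \frac{1}{6} \cdot \frac{1}{503} \left(-4023\right) \frac{1}{459501} = \frac{2810363116}{7375} - \frac{447}{154086002} = \frac{433037616709405607}{1136384264750}$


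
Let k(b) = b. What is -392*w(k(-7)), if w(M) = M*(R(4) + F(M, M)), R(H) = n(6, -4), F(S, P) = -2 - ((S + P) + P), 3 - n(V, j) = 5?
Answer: 46648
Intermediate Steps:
n(V, j) = -2 (n(V, j) = 3 - 1*5 = 3 - 5 = -2)
F(S, P) = -2 - S - 2*P (F(S, P) = -2 - ((P + S) + P) = -2 - (S + 2*P) = -2 + (-S - 2*P) = -2 - S - 2*P)
R(H) = -2
w(M) = M*(-4 - 3*M) (w(M) = M*(-2 + (-2 - M - 2*M)) = M*(-2 + (-2 - 3*M)) = M*(-4 - 3*M))
-392*w(k(-7)) = -(-392)*(-7)*(4 + 3*(-7)) = -(-392)*(-7)*(4 - 21) = -(-392)*(-7)*(-17) = -392*(-119) = 46648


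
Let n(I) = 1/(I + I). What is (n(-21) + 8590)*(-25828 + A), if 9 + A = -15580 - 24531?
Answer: -11896326746/21 ≈ -5.6649e+8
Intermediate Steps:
A = -40120 (A = -9 + (-15580 - 24531) = -9 - 40111 = -40120)
n(I) = 1/(2*I)
(n(-21) + 8590)*(-25828 + A) = ((1/2)/(-21) + 8590)*(-25828 - 40120) = ((1/2)*(-1/21) + 8590)*(-65948) = (-1/42 + 8590)*(-65948) = (360779/42)*(-65948) = -11896326746/21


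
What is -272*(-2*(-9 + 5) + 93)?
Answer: -27472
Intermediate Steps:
-272*(-2*(-9 + 5) + 93) = -272*(-2*(-4) + 93) = -272*(8 + 93) = -272*101 = -27472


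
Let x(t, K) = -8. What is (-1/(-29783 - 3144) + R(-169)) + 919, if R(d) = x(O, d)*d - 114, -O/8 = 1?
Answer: 71023540/32927 ≈ 2157.0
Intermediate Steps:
O = -8 (O = -8*1 = -8)
R(d) = -114 - 8*d (R(d) = -8*d - 114 = -114 - 8*d)
(-1/(-29783 - 3144) + R(-169)) + 919 = (-1/(-29783 - 3144) + (-114 - 8*(-169))) + 919 = (-1/(-32927) + (-114 + 1352)) + 919 = (-1*(-1/32927) + 1238) + 919 = (1/32927 + 1238) + 919 = 40763627/32927 + 919 = 71023540/32927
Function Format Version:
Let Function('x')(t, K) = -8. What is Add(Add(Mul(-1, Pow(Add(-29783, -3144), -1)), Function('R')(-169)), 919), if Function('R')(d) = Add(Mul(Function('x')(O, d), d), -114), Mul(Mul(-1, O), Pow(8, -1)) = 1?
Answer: Rational(71023540, 32927) ≈ 2157.0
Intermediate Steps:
O = -8 (O = Mul(-8, 1) = -8)
Function('R')(d) = Add(-114, Mul(-8, d)) (Function('R')(d) = Add(Mul(-8, d), -114) = Add(-114, Mul(-8, d)))
Add(Add(Mul(-1, Pow(Add(-29783, -3144), -1)), Function('R')(-169)), 919) = Add(Add(Mul(-1, Pow(Add(-29783, -3144), -1)), Add(-114, Mul(-8, -169))), 919) = Add(Add(Mul(-1, Pow(-32927, -1)), Add(-114, 1352)), 919) = Add(Add(Mul(-1, Rational(-1, 32927)), 1238), 919) = Add(Add(Rational(1, 32927), 1238), 919) = Add(Rational(40763627, 32927), 919) = Rational(71023540, 32927)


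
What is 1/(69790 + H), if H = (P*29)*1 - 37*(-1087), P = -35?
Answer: 1/108994 ≈ 9.1748e-6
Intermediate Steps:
H = 39204 (H = -35*29*1 - 37*(-1087) = -1015*1 - 1*(-40219) = -1015 + 40219 = 39204)
1/(69790 + H) = 1/(69790 + 39204) = 1/108994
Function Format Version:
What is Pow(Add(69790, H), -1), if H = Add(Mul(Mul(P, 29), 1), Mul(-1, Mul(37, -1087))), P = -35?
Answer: Rational(1, 108994) ≈ 9.1748e-6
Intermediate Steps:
H = 39204 (H = Add(Mul(Mul(-35, 29), 1), Mul(-1, Mul(37, -1087))) = Add(Mul(-1015, 1), Mul(-1, -40219)) = Add(-1015, 40219) = 39204)
Pow(Add(69790, H), -1) = Pow(Add(69790, 39204), -1) = Pow(108994, -1) = Rational(1, 108994)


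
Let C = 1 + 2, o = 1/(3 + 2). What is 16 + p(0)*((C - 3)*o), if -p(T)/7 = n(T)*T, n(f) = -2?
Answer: 16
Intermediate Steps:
o = 1/5 ≈ 0.20000
C = 3
p(T) = 14*T (p(T) = -(-14)*T = 14*T)
16 + p(0)*((C - 3)*o) = 16 + (14*0)*((3 - 3)*(1/5)) = 16 + 0*(0*(1/5)) = 16 + 0*0 = 16 + 0 = 16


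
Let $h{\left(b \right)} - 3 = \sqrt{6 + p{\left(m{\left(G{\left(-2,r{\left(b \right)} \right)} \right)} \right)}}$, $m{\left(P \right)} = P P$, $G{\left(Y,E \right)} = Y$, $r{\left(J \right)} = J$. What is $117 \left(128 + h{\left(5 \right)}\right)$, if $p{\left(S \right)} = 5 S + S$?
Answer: $15327 + 117 \sqrt{30} \approx 15968.0$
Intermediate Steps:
$m{\left(P \right)} = P^{2}$
$p{\left(S \right)} = 6 S$
$h{\left(b \right)} = 3 + \sqrt{30}$ ($h{\left(b \right)} = 3 + \sqrt{6 + 6 \left(-2\right)^{2}} = 3 + \sqrt{6 + 6 \cdot 4} = 3 + \sqrt{6 + 24} = 3 + \sqrt{30}$)
$117 \left(128 + h{\left(5 \right)}\right) = 117 \left(128 + \left(3 + \sqrt{30}\right)\right) = 117 \left(131 + \sqrt{30}\right) = 15327 + 117 \sqrt{30}$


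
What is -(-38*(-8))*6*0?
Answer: 0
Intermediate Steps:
-(-38*(-8))*6*0 = -304*0 = -1*0 = 0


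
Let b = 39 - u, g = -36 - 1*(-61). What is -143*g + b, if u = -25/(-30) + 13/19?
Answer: -403277/114 ≈ -3537.5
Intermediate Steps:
u = 173/114 (u = -25*(-1/30) + 13*(1/19) = 5/6 + 13/19 = 173/114 ≈ 1.5175)
g = 25 (g = -36 + 61 = 25)
b = 4273/114 (b = 39 - 1*173/114 = 39 - 173/114 = 4273/114 ≈ 37.482)
-143*g + b = -143*25 + 4273/114 = -3575 + 4273/114 = -403277/114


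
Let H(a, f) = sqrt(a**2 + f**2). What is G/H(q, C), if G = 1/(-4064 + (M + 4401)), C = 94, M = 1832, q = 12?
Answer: sqrt(2245)/9738810 ≈ 4.8652e-6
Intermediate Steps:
G = 1/2169 (G = 1/(-4064 + (1832 + 4401)) = 1/(-4064 + 6233) = 1/2169 ≈ 0.00046104)
G/H(q, C) = 1/(2169*(sqrt(12**2 + 94**2))) = 1/(2169*(sqrt(144 + 8836))) = 1/(2169*(sqrt(8980))) = 1/(2169*((2*sqrt(2245)))) = (sqrt(2245)/4490)/2169 = sqrt(2245)/9738810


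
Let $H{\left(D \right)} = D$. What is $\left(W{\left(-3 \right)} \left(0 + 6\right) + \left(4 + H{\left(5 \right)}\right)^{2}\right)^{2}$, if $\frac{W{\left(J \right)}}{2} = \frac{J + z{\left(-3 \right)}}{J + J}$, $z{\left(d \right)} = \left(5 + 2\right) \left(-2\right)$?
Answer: $13225$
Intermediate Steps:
$z{\left(d \right)} = -14$ ($z{\left(d \right)} = 7 \left(-2\right) = -14$)
$W{\left(J \right)} = \frac{-14 + J}{J}$ ($W{\left(J \right)} = 2 \frac{J - 14}{J + J} = 2 \frac{-14 + J}{2 J} = \frac{-14 + J}{J}$)
$\left(W{\left(-3 \right)} \left(0 + 6\right) + \left(4 + H{\left(5 \right)}\right)^{2}\right)^{2} = \left(\frac{-14 - 3}{-3} \left(0 + 6\right) + \left(4 + 5\right)^{2}\right)^{2} = \left(\left(- \frac{1}{3}\right) \left(-17\right) 6 + 9^{2}\right)^{2} = \left(\frac{17}{3} \cdot 6 + 81\right)^{2} = \left(34 + 81\right)^{2} = 115^{2} = 13225$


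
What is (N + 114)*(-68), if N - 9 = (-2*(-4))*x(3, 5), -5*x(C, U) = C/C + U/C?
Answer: -121108/15 ≈ -8073.9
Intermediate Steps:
x(C, U) = -⅕ - U/(5*C) (x(C, U) = -(C/C + U/C)/5 = -(1 + U/C)/5 = -⅕ - U/(5*C))
N = 71/15 (N = 9 + (-2*(-4))*((⅕)*(-1*3 - 1*5)/3) = 9 + 8*((⅕)*(⅓)*(-3 - 5)) = 9 + 8*((⅕)*(⅓)*(-8)) = 9 + 8*(-8/15) = 9 - 64/15 = 71/15 ≈ 4.7333)
(N + 114)*(-68) = (71/15 + 114)*(-68) = (1781/15)*(-68) = -121108/15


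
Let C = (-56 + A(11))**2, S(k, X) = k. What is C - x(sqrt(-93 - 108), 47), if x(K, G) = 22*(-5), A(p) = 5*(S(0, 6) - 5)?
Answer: 6671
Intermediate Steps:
A(p) = -25 (A(p) = 5*(0 - 5) = 5*(-5) = -25)
C = 6561 (C = (-56 - 25)**2 = (-81)**2 = 6561)
x(K, G) = -110
C - x(sqrt(-93 - 108), 47) = 6561 - 1*(-110) = 6561 + 110 = 6671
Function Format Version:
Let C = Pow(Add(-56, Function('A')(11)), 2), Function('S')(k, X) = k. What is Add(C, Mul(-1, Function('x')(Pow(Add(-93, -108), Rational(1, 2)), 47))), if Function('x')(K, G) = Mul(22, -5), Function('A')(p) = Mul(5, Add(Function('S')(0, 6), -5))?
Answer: 6671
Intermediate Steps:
Function('A')(p) = -25 (Function('A')(p) = Mul(5, Add(0, -5)) = Mul(5, -5) = -25)
C = 6561 (C = Pow(Add(-56, -25), 2) = Pow(-81, 2) = 6561)
Function('x')(K, G) = -110
Add(C, Mul(-1, Function('x')(Pow(Add(-93, -108), Rational(1, 2)), 47))) = Add(6561, Mul(-1, -110)) = Add(6561, 110) = 6671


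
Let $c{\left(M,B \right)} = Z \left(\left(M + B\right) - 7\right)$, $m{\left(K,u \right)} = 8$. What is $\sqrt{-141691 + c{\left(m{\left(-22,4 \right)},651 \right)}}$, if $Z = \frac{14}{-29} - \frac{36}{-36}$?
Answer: $\frac{i \sqrt{118878511}}{29} \approx 375.97 i$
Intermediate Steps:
$Z = \frac{15}{29}$ ($Z = 14 \left(- \frac{1}{29}\right) - -1 = - \frac{14}{29} + 1 = \frac{15}{29} \approx 0.51724$)
$c{\left(M,B \right)} = - \frac{105}{29} + \frac{15 B}{29} + \frac{15 M}{29}$ ($c{\left(M,B \right)} = \frac{15 \left(\left(M + B\right) - 7\right)}{29} = \frac{15 \left(\left(B + M\right) - 7\right)}{29} = \frac{15 \left(-7 + B + M\right)}{29} = - \frac{105}{29} + \frac{15 B}{29} + \frac{15 M}{29}$)
$\sqrt{-141691 + c{\left(m{\left(-22,4 \right)},651 \right)}} = \sqrt{-141691 + \left(- \frac{105}{29} + \frac{15}{29} \cdot 651 + \frac{15}{29} \cdot 8\right)} = \sqrt{-141691 + \left(- \frac{105}{29} + \frac{9765}{29} + \frac{120}{29}\right)} = \sqrt{-141691 + \frac{9780}{29}} = \sqrt{- \frac{4099259}{29}} = \frac{i \sqrt{118878511}}{29}$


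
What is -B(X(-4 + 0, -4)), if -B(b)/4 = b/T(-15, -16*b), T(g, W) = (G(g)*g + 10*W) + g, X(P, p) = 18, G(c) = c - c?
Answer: -24/965 ≈ -0.024870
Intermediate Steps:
G(c) = 0
T(g, W) = g + 10*W (T(g, W) = (0*g + 10*W) + g = (0 + 10*W) + g = 10*W + g = g + 10*W)
B(b) = -4*b/(-15 - 160*b) (B(b) = -4*b/(-15 + 10*(-16*b)) = -4*b/(-15 - 160*b))
-B(X(-4 + 0, -4)) = -4*18/(5*(3 + 32*18)) = -4*18/(5*(3 + 576)) = -4*18/(5*579) = -1*24/965 = -24/965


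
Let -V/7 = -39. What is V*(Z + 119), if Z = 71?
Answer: 51870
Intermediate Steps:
V = 273 (V = -7*(-39) = 273)
V*(Z + 119) = 273*(71 + 119) = 273*190 = 51870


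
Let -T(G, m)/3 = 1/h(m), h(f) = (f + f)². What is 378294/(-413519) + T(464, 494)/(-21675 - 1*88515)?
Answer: -13563265735067761/14826214752733280 ≈ -0.91482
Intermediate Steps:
h(f) = 4*f² (h(f) = (2*f)² = 4*f²)
T(G, m) = -3/(4*m²) (T(G, m) = -3*1/(4*m²) = -3/(4*m²))
378294/(-413519) + T(464, 494)/(-21675 - 1*88515) = 378294/(-413519) + (-¾/494²)/(-21675 - 1*88515) = 378294*(-1/413519) + (-¾*1/244036)/(-21675 - 88515) = -378294/413519 - 3/976144/(-110190) = -378294/413519 - 3/976144*(-1/110190) = -378294/413519 + 1/35853769120 = -13563265735067761/14826214752733280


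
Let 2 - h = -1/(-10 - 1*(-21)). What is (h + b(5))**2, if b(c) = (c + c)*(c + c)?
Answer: 1261129/121 ≈ 10423.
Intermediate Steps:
b(c) = 4*c**2 (b(c) = (2*c)*(2*c) = 4*c**2)
h = 23/11 (h = 2 - (-1)/(-10 - 1*(-21)) = 2 - (-1)/(-10 + 21) = 2 - (-1)/11 = 2 - 1*(-1/11) = 2 + 1/11 = 23/11 ≈ 2.0909)
(h + b(5))**2 = (23/11 + 4*5**2)**2 = (23/11 + 4*25)**2 = (23/11 + 100)**2 = (1123/11)**2 = 1261129/121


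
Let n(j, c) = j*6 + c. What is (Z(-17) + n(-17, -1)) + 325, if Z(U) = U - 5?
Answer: 200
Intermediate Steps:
n(j, c) = c + 6*j (n(j, c) = 6*j + c = c + 6*j)
Z(U) = -5 + U
(Z(-17) + n(-17, -1)) + 325 = ((-5 - 17) + (-1 + 6*(-17))) + 325 = (-22 + (-1 - 102)) + 325 = (-22 - 103) + 325 = -125 + 325 = 200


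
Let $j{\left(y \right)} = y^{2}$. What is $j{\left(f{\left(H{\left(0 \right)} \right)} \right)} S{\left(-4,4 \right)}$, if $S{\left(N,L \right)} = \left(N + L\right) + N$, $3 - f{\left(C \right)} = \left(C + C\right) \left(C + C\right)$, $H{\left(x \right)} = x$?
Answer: $-36$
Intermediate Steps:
$f{\left(C \right)} = 3 - 4 C^{2}$ ($f{\left(C \right)} = 3 - \left(C + C\right) \left(C + C\right) = 3 - 2 C 2 C = 3 - 4 C^{2}$)
$S{\left(N,L \right)} = L + 2 N$ ($S{\left(N,L \right)} = \left(L + N\right) + N = L + 2 N$)
$j{\left(f{\left(H{\left(0 \right)} \right)} \right)} S{\left(-4,4 \right)} = \left(3 - 4 \cdot 0^{2}\right)^{2} \left(4 + 2 \left(-4\right)\right) = \left(3 - 0\right)^{2} \left(4 - 8\right) = \left(3 + 0\right)^{2} \left(-4\right) = 3^{2} \left(-4\right) = 9 \left(-4\right) = -36$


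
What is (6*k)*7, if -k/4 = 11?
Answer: -1848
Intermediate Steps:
k = -44 (k = -4*11 = -44)
(6*k)*7 = (6*(-44))*7 = -264*7 = -1848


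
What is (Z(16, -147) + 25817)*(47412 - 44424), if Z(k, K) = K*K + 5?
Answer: 141723828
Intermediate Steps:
Z(k, K) = 5 + K² (Z(k, K) = K² + 5 = 5 + K²)
(Z(16, -147) + 25817)*(47412 - 44424) = ((5 + (-147)²) + 25817)*(47412 - 44424) = ((5 + 21609) + 25817)*2988 = (21614 + 25817)*2988 = 47431*2988 = 141723828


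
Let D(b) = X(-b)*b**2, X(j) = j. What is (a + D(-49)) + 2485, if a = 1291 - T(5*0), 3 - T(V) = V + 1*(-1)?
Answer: 121421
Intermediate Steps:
T(V) = 4 - V (T(V) = 3 - (V + 1*(-1)) = 3 - (V - 1) = 3 - (-1 + V) = 3 + (1 - V) = 4 - V)
D(b) = -b**3 (D(b) = (-b)*b**2 = -b**3)
a = 1287 (a = 1291 - (4 - 5*0) = 1291 - (4 - 1*0) = 1291 - (4 + 0) = 1291 - 1*4 = 1291 - 4 = 1287)
(a + D(-49)) + 2485 = (1287 - 1*(-49)**3) + 2485 = (1287 - 1*(-117649)) + 2485 = (1287 + 117649) + 2485 = 118936 + 2485 = 121421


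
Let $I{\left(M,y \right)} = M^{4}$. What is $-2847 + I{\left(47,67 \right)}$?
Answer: $4876834$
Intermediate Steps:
$-2847 + I{\left(47,67 \right)} = -2847 + 47^{4} = -2847 + 4879681 = 4876834$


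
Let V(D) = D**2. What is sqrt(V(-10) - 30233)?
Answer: I*sqrt(30133) ≈ 173.59*I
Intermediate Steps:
sqrt(V(-10) - 30233) = sqrt((-10)**2 - 30233) = sqrt(100 - 30233) = sqrt(-30133) = I*sqrt(30133)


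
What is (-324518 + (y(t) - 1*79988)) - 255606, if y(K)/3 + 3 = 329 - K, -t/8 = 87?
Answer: -657046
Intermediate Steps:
t = -696 (t = -8*87 = -696)
y(K) = 978 - 3*K (y(K) = -9 + 3*(329 - K) = -9 + (987 - 3*K) = 978 - 3*K)
(-324518 + (y(t) - 1*79988)) - 255606 = (-324518 + ((978 - 3*(-696)) - 1*79988)) - 255606 = (-324518 + ((978 + 2088) - 79988)) - 255606 = (-324518 + (3066 - 79988)) - 255606 = (-324518 - 76922) - 255606 = -401440 - 255606 = -657046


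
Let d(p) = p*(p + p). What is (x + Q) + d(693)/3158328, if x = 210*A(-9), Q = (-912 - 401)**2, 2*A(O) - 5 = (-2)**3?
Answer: 907310941835/526388 ≈ 1.7237e+6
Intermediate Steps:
A(O) = -3/2 (A(O) = 5/2 + (1/2)*(-2)**3 = 5/2 + (1/2)*(-8) = 5/2 - 4 = -3/2)
d(p) = 2*p**2 (d(p) = p*(2*p) = 2*p**2)
Q = 1723969 (Q = (-1313)**2 = 1723969)
x = -315 (x = 210*(-3/2) = -315)
(x + Q) + d(693)/3158328 = (-315 + 1723969) + (2*693**2)/3158328 = 1723654 + (2*480249)*(1/3158328) = 1723654 + 960498*(1/3158328) = 1723654 + 160083/526388 = 907310941835/526388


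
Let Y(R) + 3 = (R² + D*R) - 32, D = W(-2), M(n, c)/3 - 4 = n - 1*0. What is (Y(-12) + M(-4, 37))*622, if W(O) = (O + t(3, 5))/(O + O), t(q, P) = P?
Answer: 73396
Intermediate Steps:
M(n, c) = 12 + 3*n (M(n, c) = 12 + 3*(n - 1*0) = 12 + 3*(n + 0) = 12 + 3*n)
W(O) = (5 + O)/(2*O) (W(O) = (O + 5)/(O + O) = (5 + O)/((2*O)) = (5 + O)*(1/(2*O)) = (5 + O)/(2*O))
D = -¾ (D = (½)*(5 - 2)/(-2) = (½)*(-½)*3 = -¾ ≈ -0.75000)
Y(R) = -35 + R² - 3*R/4 (Y(R) = -3 + ((R² - 3*R/4) - 32) = -3 + (-32 + R² - 3*R/4) = -35 + R² - 3*R/4)
(Y(-12) + M(-4, 37))*622 = ((-35 + (-12)² - ¾*(-12)) + (12 + 3*(-4)))*622 = ((-35 + 144 + 9) + (12 - 12))*622 = (118 + 0)*622 = 118*622 = 73396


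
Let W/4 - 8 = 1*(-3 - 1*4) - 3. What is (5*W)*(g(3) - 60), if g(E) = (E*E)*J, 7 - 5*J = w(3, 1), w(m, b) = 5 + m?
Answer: 2472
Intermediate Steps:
J = -⅕ (J = 7/5 - (5 + 3)/5 = 7/5 - ⅕*8 = 7/5 - 8/5 = -⅕ ≈ -0.20000)
W = -8 (W = 32 + 4*(1*(-3 - 1*4) - 3) = 32 + 4*(1*(-3 - 4) - 3) = 32 + 4*(1*(-7) - 3) = 32 + 4*(-7 - 3) = 32 + 4*(-10) = 32 - 40 = -8)
g(E) = -E²/5 (g(E) = (E*E)*(-⅕) = E²*(-⅕) = -E²/5)
(5*W)*(g(3) - 60) = (5*(-8))*(-⅕*3² - 60) = -40*(-⅕*9 - 60) = -40*(-9/5 - 60) = -40*(-309/5) = 2472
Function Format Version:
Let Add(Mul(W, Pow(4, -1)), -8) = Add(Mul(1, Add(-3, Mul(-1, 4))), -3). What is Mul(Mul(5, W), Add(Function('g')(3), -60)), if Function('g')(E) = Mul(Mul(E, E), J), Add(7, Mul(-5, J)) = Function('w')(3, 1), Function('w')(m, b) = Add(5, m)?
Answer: 2472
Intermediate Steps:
J = Rational(-1, 5) (J = Add(Rational(7, 5), Mul(Rational(-1, 5), Add(5, 3))) = Add(Rational(7, 5), Mul(Rational(-1, 5), 8)) = Add(Rational(7, 5), Rational(-8, 5)) = Rational(-1, 5) ≈ -0.20000)
W = -8 (W = Add(32, Mul(4, Add(Mul(1, Add(-3, Mul(-1, 4))), -3))) = Add(32, Mul(4, Add(Mul(1, Add(-3, -4)), -3))) = Add(32, Mul(4, Add(Mul(1, -7), -3))) = Add(32, Mul(4, Add(-7, -3))) = Add(32, Mul(4, -10)) = Add(32, -40) = -8)
Function('g')(E) = Mul(Rational(-1, 5), Pow(E, 2)) (Function('g')(E) = Mul(Mul(E, E), Rational(-1, 5)) = Mul(Pow(E, 2), Rational(-1, 5)) = Mul(Rational(-1, 5), Pow(E, 2)))
Mul(Mul(5, W), Add(Function('g')(3), -60)) = Mul(Mul(5, -8), Add(Mul(Rational(-1, 5), Pow(3, 2)), -60)) = Mul(-40, Add(Mul(Rational(-1, 5), 9), -60)) = Mul(-40, Add(Rational(-9, 5), -60)) = Mul(-40, Rational(-309, 5)) = 2472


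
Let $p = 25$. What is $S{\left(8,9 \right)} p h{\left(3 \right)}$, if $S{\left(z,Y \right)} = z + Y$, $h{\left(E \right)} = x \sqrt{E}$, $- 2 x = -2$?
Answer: $425 \sqrt{3} \approx 736.12$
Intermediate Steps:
$x = 1$ ($x = \left(- \frac{1}{2}\right) \left(-2\right) = 1$)
$h{\left(E \right)} = \sqrt{E}$ ($h{\left(E \right)} = 1 \sqrt{E} = \sqrt{E}$)
$S{\left(z,Y \right)} = Y + z$
$S{\left(8,9 \right)} p h{\left(3 \right)} = \left(9 + 8\right) 25 \sqrt{3} = 17 \cdot 25 \sqrt{3} = 425 \sqrt{3}$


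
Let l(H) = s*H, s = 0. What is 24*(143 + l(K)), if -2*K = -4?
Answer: 3432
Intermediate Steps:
K = 2 (K = -½*(-4) = 2)
l(H) = 0 (l(H) = 0*H = 0)
24*(143 + l(K)) = 24*(143 + 0) = 24*143 = 3432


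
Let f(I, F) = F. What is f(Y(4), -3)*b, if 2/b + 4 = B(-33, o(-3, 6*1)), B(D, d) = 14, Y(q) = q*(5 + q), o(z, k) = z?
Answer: -⅗ ≈ -0.60000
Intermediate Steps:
b = ⅕ (b = 2/(-4 + 14) = 2/10 = 2*(⅒) = ⅕ ≈ 0.20000)
f(Y(4), -3)*b = -3*⅕ = -⅗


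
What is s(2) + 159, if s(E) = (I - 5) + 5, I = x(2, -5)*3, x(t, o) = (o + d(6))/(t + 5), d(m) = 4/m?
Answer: 1100/7 ≈ 157.14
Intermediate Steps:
x(t, o) = (⅔ + o)/(5 + t) (x(t, o) = (o + 4/6)/(t + 5) = (o + 4*(⅙))/(5 + t) = (o + ⅔)/(5 + t) = (⅔ + o)/(5 + t))
I = -13/7 (I = ((⅔ - 5)/(5 + 2))*3 = (-13/3/7)*3 = ((⅐)*(-13/3))*3 = -13/21*3 = -13/7 ≈ -1.8571)
s(E) = -13/7 (s(E) = (-13/7 - 5) + 5 = -48/7 + 5 = -13/7)
s(2) + 159 = -13/7 + 159 = 1100/7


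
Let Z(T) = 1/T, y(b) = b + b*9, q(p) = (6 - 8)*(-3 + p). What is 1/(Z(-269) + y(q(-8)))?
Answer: 269/59179 ≈ 0.0045455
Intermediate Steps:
q(p) = 6 - 2*p (q(p) = -2*(-3 + p) = 6 - 2*p)
y(b) = 10*b (y(b) = b + 9*b = 10*b)
1/(Z(-269) + y(q(-8))) = 1/(1/(-269) + 10*(6 - 2*(-8))) = 1/(-1/269 + 10*(6 + 16)) = 1/(-1/269 + 10*22) = 1/(-1/269 + 220) = 1/(59179/269) = 269/59179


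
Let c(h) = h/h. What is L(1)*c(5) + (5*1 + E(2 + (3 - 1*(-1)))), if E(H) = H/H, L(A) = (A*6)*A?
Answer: 12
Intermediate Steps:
L(A) = 6*A² (L(A) = (6*A)*A = 6*A²)
E(H) = 1
c(h) = 1
L(1)*c(5) + (5*1 + E(2 + (3 - 1*(-1)))) = (6*1²)*1 + (5*1 + 1) = (6*1)*1 + (5 + 1) = 6*1 + 6 = 6 + 6 = 12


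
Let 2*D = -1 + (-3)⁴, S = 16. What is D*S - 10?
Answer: 630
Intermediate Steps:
D = 40 (D = (-1 + (-3)⁴)/2 = (-1 + 81)/2 = (½)*80 = 40)
D*S - 10 = 40*16 - 10 = 640 - 10 = 630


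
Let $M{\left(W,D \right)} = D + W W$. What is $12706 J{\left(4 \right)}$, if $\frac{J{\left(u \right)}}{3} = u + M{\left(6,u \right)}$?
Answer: $1677192$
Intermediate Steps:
$M{\left(W,D \right)} = D + W^{2}$
$J{\left(u \right)} = 108 + 6 u$ ($J{\left(u \right)} = 3 \left(u + \left(u + 6^{2}\right)\right) = 3 \left(u + \left(u + 36\right)\right) = 3 \left(u + \left(36 + u\right)\right) = 3 \left(36 + 2 u\right) = 108 + 6 u$)
$12706 J{\left(4 \right)} = 12706 \left(108 + 6 \cdot 4\right) = 12706 \left(108 + 24\right) = 12706 \cdot 132 = 1677192$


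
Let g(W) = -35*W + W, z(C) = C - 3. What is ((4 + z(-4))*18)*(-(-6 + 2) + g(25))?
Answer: 45684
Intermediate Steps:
z(C) = -3 + C
g(W) = -34*W
((4 + z(-4))*18)*(-(-6 + 2) + g(25)) = ((4 + (-3 - 4))*18)*(-(-6 + 2) - 34*25) = ((4 - 7)*18)*(-1*(-4) - 850) = (-3*18)*(4 - 850) = -54*(-846) = 45684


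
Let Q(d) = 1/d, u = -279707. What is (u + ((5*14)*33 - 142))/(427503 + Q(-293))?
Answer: -81318927/125258378 ≈ -0.64921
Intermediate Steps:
(u + ((5*14)*33 - 142))/(427503 + Q(-293)) = (-279707 + ((5*14)*33 - 142))/(427503 + 1/(-293)) = (-279707 + (70*33 - 142))/(427503 - 1/293) = (-279707 + (2310 - 142))/(125258378/293) = (-279707 + 2168)*(293/125258378) = -277539*293/125258378 = -81318927/125258378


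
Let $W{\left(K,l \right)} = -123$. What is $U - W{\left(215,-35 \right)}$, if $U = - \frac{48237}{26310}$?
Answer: $\frac{1062631}{8770} \approx 121.17$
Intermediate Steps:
$U = - \frac{16079}{8770}$ ($U = \left(-48237\right) \frac{1}{26310} = - \frac{16079}{8770} \approx -1.8334$)
$U - W{\left(215,-35 \right)} = - \frac{16079}{8770} - -123 = - \frac{16079}{8770} + 123 = \frac{1062631}{8770}$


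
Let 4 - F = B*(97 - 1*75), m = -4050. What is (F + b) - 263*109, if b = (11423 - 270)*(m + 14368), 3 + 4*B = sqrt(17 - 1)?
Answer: 230095971/2 ≈ 1.1505e+8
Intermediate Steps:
B = 1/4 (B = -3/4 + sqrt(17 - 1)/4 = -3/4 + sqrt(16)/4 = -3/4 + (1/4)*4 = -3/4 + 1 = 1/4 ≈ 0.25000)
F = -3/2 (F = 4 - (97 - 1*75)/4 = 4 - (97 - 75)/4 = 4 - 22/4 = 4 - 1*11/2 = 4 - 11/2 = -3/2 ≈ -1.5000)
b = 115076654 (b = (11423 - 270)*(-4050 + 14368) = 11153*10318 = 115076654)
(F + b) - 263*109 = (-3/2 + 115076654) - 263*109 = 230153305/2 - 28667 = 230095971/2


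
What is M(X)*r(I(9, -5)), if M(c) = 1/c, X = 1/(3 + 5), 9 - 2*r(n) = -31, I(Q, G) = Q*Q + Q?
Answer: 160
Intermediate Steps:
I(Q, G) = Q + Q**2 (I(Q, G) = Q**2 + Q = Q + Q**2)
r(n) = 20 (r(n) = 9/2 - 1/2*(-31) = 9/2 + 31/2 = 20)
X = 1/8 ≈ 0.12500
M(X)*r(I(9, -5)) = 20/(1/8) = 8*20 = 160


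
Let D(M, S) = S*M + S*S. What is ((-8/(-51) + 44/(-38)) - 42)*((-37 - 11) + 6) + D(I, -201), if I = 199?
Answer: 713198/323 ≈ 2208.0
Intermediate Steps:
D(M, S) = S² + M*S (D(M, S) = M*S + S² = S² + M*S)
((-8/(-51) + 44/(-38)) - 42)*((-37 - 11) + 6) + D(I, -201) = ((-8/(-51) + 44/(-38)) - 42)*((-37 - 11) + 6) - 201*(199 - 201) = ((-8*(-1/51) + 44*(-1/38)) - 42)*(-48 + 6) - 201*(-2) = ((8/51 - 22/19) - 42)*(-42) + 402 = (-970/969 - 42)*(-42) + 402 = -41668/969*(-42) + 402 = 583352/323 + 402 = 713198/323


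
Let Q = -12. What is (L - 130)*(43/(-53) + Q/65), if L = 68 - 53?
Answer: 78913/689 ≈ 114.53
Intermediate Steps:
L = 15
(L - 130)*(43/(-53) + Q/65) = (15 - 130)*(43/(-53) - 12/65) = -115*(43*(-1/53) - 12*1/65) = -115*(-43/53 - 12/65) = -115*(-3431/3445) = 78913/689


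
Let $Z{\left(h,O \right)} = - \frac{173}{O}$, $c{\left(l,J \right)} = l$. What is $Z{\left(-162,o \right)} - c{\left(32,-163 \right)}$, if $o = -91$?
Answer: $- \frac{2739}{91} \approx -30.099$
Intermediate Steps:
$Z{\left(-162,o \right)} - c{\left(32,-163 \right)} = - \frac{173}{-91} - 32 = \left(-173\right) \left(- \frac{1}{91}\right) - 32 = \frac{173}{91} - 32 = - \frac{2739}{91}$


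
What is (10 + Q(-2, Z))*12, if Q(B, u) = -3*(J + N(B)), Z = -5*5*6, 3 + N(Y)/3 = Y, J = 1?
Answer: 624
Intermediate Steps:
N(Y) = -9 + 3*Y
Z = -150 (Z = -25*6 = -150)
Q(B, u) = 24 - 9*B (Q(B, u) = -3*(1 + (-9 + 3*B)) = -3*(-8 + 3*B) = 24 - 9*B)
(10 + Q(-2, Z))*12 = (10 + (24 - 9*(-2)))*12 = (10 + (24 + 18))*12 = (10 + 42)*12 = 52*12 = 624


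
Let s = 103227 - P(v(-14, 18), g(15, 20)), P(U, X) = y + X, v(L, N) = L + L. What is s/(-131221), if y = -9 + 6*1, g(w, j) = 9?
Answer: -103221/131221 ≈ -0.78662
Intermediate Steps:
y = -3 (y = -9 + 6 = -3)
v(L, N) = 2*L
P(U, X) = -3 + X
s = 103221 (s = 103227 - (-3 + 9) = 103227 - 1*6 = 103227 - 6 = 103221)
s/(-131221) = 103221/(-131221) = 103221*(-1/131221) = -103221/131221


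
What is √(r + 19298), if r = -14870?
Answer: 6*√123 ≈ 66.543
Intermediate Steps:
√(r + 19298) = √(-14870 + 19298) = √4428 = 6*√123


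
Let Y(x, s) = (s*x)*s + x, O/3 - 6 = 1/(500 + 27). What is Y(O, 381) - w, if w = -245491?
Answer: 1506815975/527 ≈ 2.8592e+6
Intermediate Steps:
O = 9489/527 (O = 18 + 3/(500 + 27) = 18 + 3/527 = 9489/527 ≈ 18.006)
Y(x, s) = x + x*s**2 (Y(x, s) = x*s**2 + x = x + x*s**2)
Y(O, 381) - w = 9489*(1 + 381**2)/527 - 1*(-245491) = 9489*(1 + 145161)/527 + 245491 = (9489/527)*145162 + 245491 = 1377442218/527 + 245491 = 1506815975/527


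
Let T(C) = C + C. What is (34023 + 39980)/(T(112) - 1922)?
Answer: -74003/1698 ≈ -43.582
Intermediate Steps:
T(C) = 2*C
(34023 + 39980)/(T(112) - 1922) = (34023 + 39980)/(2*112 - 1922) = 74003/(224 - 1922) = 74003/(-1698) = 74003*(-1/1698) = -74003/1698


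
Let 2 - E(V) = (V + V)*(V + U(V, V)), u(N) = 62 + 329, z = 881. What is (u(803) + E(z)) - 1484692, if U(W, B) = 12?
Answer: -3057765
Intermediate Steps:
u(N) = 391
E(V) = 2 - 2*V*(12 + V) (E(V) = 2 - (V + V)*(V + 12) = 2 - 2*V*(12 + V))
(u(803) + E(z)) - 1484692 = (391 + (2 - 24*881 - 2*881**2)) - 1484692 = (391 + (2 - 21144 - 2*776161)) - 1484692 = (391 + (2 - 21144 - 1552322)) - 1484692 = (391 - 1573464) - 1484692 = -1573073 - 1484692 = -3057765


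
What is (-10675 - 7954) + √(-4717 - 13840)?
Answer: -18629 + I*√18557 ≈ -18629.0 + 136.22*I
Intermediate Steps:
(-10675 - 7954) + √(-4717 - 13840) = -18629 + √(-18557) = -18629 + I*√18557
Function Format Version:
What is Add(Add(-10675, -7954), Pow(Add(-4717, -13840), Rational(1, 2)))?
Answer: Add(-18629, Mul(I, Pow(18557, Rational(1, 2)))) ≈ Add(-18629., Mul(136.22, I))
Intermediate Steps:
Add(Add(-10675, -7954), Pow(Add(-4717, -13840), Rational(1, 2))) = Add(-18629, Pow(-18557, Rational(1, 2))) = Add(-18629, Mul(I, Pow(18557, Rational(1, 2))))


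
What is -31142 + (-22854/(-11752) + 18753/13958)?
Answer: -14032473631/450644 ≈ -31139.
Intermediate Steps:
-31142 + (-22854/(-11752) + 18753/13958) = -31142 + (-22854*(-1/11752) + 18753*(1/13958)) = -31142 + (879/452 + 2679/1994) = -31142 + 1481817/450644 = -14032473631/450644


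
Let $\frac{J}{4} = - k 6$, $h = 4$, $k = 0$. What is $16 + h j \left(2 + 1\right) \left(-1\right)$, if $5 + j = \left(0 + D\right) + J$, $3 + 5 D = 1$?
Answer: $\frac{404}{5} \approx 80.8$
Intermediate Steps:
$D = - \frac{2}{5}$ ($D = - \frac{3}{5} + \frac{1}{5} \cdot 1 = - \frac{3}{5} + \frac{1}{5} = - \frac{2}{5} \approx -0.4$)
$J = 0$ ($J = 4 \left(- 0 \cdot 6\right) = 4 \left(\left(-1\right) 0\right) = 4 \cdot 0 = 0$)
$j = - \frac{27}{5}$ ($j = -5 + \left(\left(0 - \frac{2}{5}\right) + 0\right) = -5 + \left(- \frac{2}{5} + 0\right) = -5 - \frac{2}{5} = - \frac{27}{5} \approx -5.4$)
$16 + h j \left(2 + 1\right) \left(-1\right) = 16 + 4 \left(- \frac{27}{5}\right) \left(2 + 1\right) \left(-1\right) = 16 - \frac{108 \cdot 3 \left(-1\right)}{5} = 16 - - \frac{324}{5} = 16 + \frac{324}{5} = \frac{404}{5}$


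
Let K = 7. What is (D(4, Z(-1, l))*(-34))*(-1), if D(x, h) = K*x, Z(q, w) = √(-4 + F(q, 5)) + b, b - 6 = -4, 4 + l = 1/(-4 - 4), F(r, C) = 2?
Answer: 952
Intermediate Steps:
l = -33/8 (l = -4 + 1/(-4 - 4) = -4 + 1/(-8) = -4 - ⅛ = -33/8 ≈ -4.1250)
b = 2 (b = 6 - 4 = 2)
Z(q, w) = 2 + I*√2 (Z(q, w) = √(-4 + 2) + 2 = √(-2) + 2 = I*√2 + 2 = 2 + I*√2)
D(x, h) = 7*x
(D(4, Z(-1, l))*(-34))*(-1) = ((7*4)*(-34))*(-1) = (28*(-34))*(-1) = -952*(-1) = 952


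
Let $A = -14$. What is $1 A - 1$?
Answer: $-15$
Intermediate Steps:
$1 A - 1 = 1 \left(-14\right) - 1 = -14 - 1 = -15$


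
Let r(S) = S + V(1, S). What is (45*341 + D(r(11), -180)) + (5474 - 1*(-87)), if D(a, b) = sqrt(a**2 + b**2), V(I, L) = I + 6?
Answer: 20906 + 18*sqrt(101) ≈ 21087.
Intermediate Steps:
V(I, L) = 6 + I
r(S) = 7 + S (r(S) = S + (6 + 1) = S + 7 = 7 + S)
(45*341 + D(r(11), -180)) + (5474 - 1*(-87)) = (45*341 + sqrt((7 + 11)**2 + (-180)**2)) + (5474 - 1*(-87)) = (15345 + sqrt(18**2 + 32400)) + (5474 + 87) = (15345 + sqrt(324 + 32400)) + 5561 = (15345 + sqrt(32724)) + 5561 = (15345 + 18*sqrt(101)) + 5561 = 20906 + 18*sqrt(101)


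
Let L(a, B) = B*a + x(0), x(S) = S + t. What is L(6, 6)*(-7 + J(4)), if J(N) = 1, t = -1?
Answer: -210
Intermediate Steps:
x(S) = -1 + S (x(S) = S - 1 = -1 + S)
L(a, B) = -1 + B*a (L(a, B) = B*a + (-1 + 0) = B*a - 1 = -1 + B*a)
L(6, 6)*(-7 + J(4)) = (-1 + 6*6)*(-7 + 1) = (-1 + 36)*(-6) = 35*(-6) = -210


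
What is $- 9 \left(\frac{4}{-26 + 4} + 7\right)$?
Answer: $- \frac{675}{11} \approx -61.364$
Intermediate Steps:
$- 9 \left(\frac{4}{-26 + 4} + 7\right) = - 9 \left(\frac{4}{-22} + 7\right) = - 9 \left(4 \left(- \frac{1}{22}\right) + 7\right) = - 9 \left(- \frac{2}{11} + 7\right) = \left(-9\right) \frac{75}{11} = - \frac{675}{11}$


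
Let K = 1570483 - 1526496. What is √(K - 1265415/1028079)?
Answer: √682470922042/3939 ≈ 209.73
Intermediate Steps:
K = 43987
√(K - 1265415/1028079) = √(43987 - 1265415/1028079) = √(43987 - 1265415*1/1028079) = √(43987 - 14545/11817) = √(519779834/11817) = √682470922042/3939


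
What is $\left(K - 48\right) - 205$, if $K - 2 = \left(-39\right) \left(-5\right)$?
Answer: $-56$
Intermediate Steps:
$K = 197$ ($K = 2 - -195 = 2 + 195 = 197$)
$\left(K - 48\right) - 205 = \left(197 - 48\right) - 205 = 149 - 205 = -56$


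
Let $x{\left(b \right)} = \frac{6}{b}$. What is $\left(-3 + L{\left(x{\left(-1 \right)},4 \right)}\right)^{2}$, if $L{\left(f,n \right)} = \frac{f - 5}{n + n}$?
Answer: $\frac{1225}{64} \approx 19.141$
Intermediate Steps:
$L{\left(f,n \right)} = \frac{-5 + f}{2 n}$
$\left(-3 + L{\left(x{\left(-1 \right)},4 \right)}\right)^{2} = \left(-3 + \frac{-5 + \frac{6}{-1}}{2 \cdot 4}\right)^{2} = \left(-3 + \frac{1}{2} \cdot \frac{1}{4} \left(-5 + 6 \left(-1\right)\right)\right)^{2} = \left(-3 + \frac{1}{2} \cdot \frac{1}{4} \left(-5 - 6\right)\right)^{2} = \left(-3 + \frac{1}{2} \cdot \frac{1}{4} \left(-11\right)\right)^{2} = \left(-3 - \frac{11}{8}\right)^{2} = \left(- \frac{35}{8}\right)^{2} = \frac{1225}{64}$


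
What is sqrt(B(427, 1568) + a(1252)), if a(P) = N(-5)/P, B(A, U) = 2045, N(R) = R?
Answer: sqrt(801384855)/626 ≈ 45.222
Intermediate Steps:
a(P) = -5/P
sqrt(B(427, 1568) + a(1252)) = sqrt(2045 - 5/1252) = sqrt(2560335/1252) = sqrt(801384855)/626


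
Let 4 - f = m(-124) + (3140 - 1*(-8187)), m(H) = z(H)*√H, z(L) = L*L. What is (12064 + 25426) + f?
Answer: 26167 - 30752*I*√31 ≈ 26167.0 - 1.7122e+5*I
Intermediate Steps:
z(L) = L²
m(H) = H^(5/2) (m(H) = H²*√H = H^(5/2))
f = -11323 - 30752*I*√31 (f = 4 - ((-124)^(5/2) + (3140 - 1*(-8187))) = 4 - (30752*I*√31 + (3140 + 8187)) = 4 - (30752*I*√31 + 11327) = 4 - (11327 + 30752*I*√31) = 4 + (-11327 - 30752*I*√31) = -11323 - 30752*I*√31 ≈ -11323.0 - 1.7122e+5*I)
(12064 + 25426) + f = (12064 + 25426) + (-11323 - 30752*I*√31) = 37490 + (-11323 - 30752*I*√31) = 26167 - 30752*I*√31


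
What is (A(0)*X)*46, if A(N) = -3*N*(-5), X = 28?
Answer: 0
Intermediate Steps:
A(N) = 15*N
(A(0)*X)*46 = ((15*0)*28)*46 = (0*28)*46 = 0*46 = 0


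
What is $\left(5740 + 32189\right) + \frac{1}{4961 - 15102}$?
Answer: $\frac{384637988}{10141} \approx 37929.0$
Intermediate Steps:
$\left(5740 + 32189\right) + \frac{1}{4961 - 15102} = 37929 + \frac{1}{-10141} = 37929 - \frac{1}{10141} = \frac{384637988}{10141}$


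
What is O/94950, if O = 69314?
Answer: 34657/47475 ≈ 0.73001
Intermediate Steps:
O/94950 = 69314/94950 = 69314*(1/94950) = 34657/47475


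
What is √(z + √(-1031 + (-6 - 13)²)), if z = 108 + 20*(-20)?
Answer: √(-292 + I*√670) ≈ 0.75664 + 17.105*I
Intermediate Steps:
z = -292 (z = 108 - 400 = -292)
√(z + √(-1031 + (-6 - 13)²)) = √(-292 + √(-1031 + (-6 - 13)²)) = √(-292 + √(-1031 + (-19)²)) = √(-292 + √(-1031 + 361)) = √(-292 + √(-670)) = √(-292 + I*√670)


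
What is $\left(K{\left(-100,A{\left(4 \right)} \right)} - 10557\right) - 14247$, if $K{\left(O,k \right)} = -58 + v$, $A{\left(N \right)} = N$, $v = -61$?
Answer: $-24923$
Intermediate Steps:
$K{\left(O,k \right)} = -119$ ($K{\left(O,k \right)} = -58 - 61 = -119$)
$\left(K{\left(-100,A{\left(4 \right)} \right)} - 10557\right) - 14247 = \left(-119 - 10557\right) - 14247 = -10676 - 14247 = -24923$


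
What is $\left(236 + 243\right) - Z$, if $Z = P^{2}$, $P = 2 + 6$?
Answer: $415$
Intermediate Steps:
$P = 8$
$Z = 64$ ($Z = 8^{2} = 64$)
$\left(236 + 243\right) - Z = \left(236 + 243\right) - 64 = 479 - 64 = 415$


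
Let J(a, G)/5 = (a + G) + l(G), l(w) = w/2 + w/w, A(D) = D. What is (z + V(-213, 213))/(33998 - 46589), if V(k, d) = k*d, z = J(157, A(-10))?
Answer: 44654/12591 ≈ 3.5465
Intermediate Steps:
l(w) = 1 + w/2 (l(w) = w*(1/2) + 1 = w/2 + 1 = 1 + w/2)
J(a, G) = 5 + 5*a + 15*G/2 (J(a, G) = 5*((a + G) + (1 + G/2)) = 5*((G + a) + (1 + G/2)) = 5*(1 + a + 3*G/2) = 5 + 5*a + 15*G/2)
z = 715 (z = 5 + 5*157 + (15/2)*(-10) = 5 + 785 - 75 = 715)
V(k, d) = d*k
(z + V(-213, 213))/(33998 - 46589) = (715 + 213*(-213))/(33998 - 46589) = (715 - 45369)/(-12591) = -44654*(-1/12591) = 44654/12591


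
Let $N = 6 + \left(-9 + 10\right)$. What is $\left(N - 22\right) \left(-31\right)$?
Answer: $465$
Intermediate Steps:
$N = 7$ ($N = 6 + 1 = 7$)
$\left(N - 22\right) \left(-31\right) = \left(7 - 22\right) \left(-31\right) = \left(-15\right) \left(-31\right) = 465$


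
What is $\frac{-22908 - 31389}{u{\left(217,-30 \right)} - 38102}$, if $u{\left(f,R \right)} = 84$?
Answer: $\frac{54297}{38018} \approx 1.4282$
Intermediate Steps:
$\frac{-22908 - 31389}{u{\left(217,-30 \right)} - 38102} = \frac{-22908 - 31389}{84 - 38102} = - \frac{54297}{-38018} = \left(-54297\right) \left(- \frac{1}{38018}\right) = \frac{54297}{38018}$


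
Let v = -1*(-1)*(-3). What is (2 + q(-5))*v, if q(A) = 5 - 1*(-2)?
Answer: -27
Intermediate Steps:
q(A) = 7 (q(A) = 5 + 2 = 7)
v = -3 (v = 1*(-3) = -3)
(2 + q(-5))*v = (2 + 7)*(-3) = 9*(-3) = -27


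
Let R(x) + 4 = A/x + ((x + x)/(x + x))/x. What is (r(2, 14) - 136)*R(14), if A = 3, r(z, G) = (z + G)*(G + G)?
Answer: -8112/7 ≈ -1158.9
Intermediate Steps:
r(z, G) = 2*G*(G + z) (r(z, G) = (G + z)*(2*G) = 2*G*(G + z))
R(x) = -4 + 4/x (R(x) = -4 + (3/x + ((x + x)/(x + x))/x) = -4 + (3/x + ((2*x)/((2*x)))/x) = -4 + (3/x + ((2*x)*(1/(2*x)))/x) = -4 + (3/x + 1/x) = -4 + 4/x)
(r(2, 14) - 136)*R(14) = (2*14*(14 + 2) - 136)*(-4 + 4/14) = (2*14*16 - 136)*(-4 + 4*(1/14)) = (448 - 136)*(-4 + 2/7) = 312*(-26/7) = -8112/7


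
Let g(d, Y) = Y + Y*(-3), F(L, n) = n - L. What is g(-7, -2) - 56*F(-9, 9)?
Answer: -1004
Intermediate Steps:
g(d, Y) = -2*Y (g(d, Y) = Y - 3*Y = -2*Y)
g(-7, -2) - 56*F(-9, 9) = -2*(-2) - 56*(9 - 1*(-9)) = 4 - 56*(9 + 9) = 4 - 56*18 = 4 - 1008 = -1004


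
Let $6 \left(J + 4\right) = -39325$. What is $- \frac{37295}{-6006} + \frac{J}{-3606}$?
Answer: $\frac{173874119}{21657636} \approx 8.0283$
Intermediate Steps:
$J = - \frac{39349}{6}$ ($J = -4 + \frac{1}{6} \left(-39325\right) = -4 - \frac{39325}{6} = - \frac{39349}{6} \approx -6558.2$)
$- \frac{37295}{-6006} + \frac{J}{-3606} = - \frac{37295}{-6006} - \frac{39349}{6 \left(-3606\right)} = \left(-37295\right) \left(- \frac{1}{6006}\right) - - \frac{39349}{21636} = \frac{37295}{6006} + \frac{39349}{21636} = \frac{173874119}{21657636}$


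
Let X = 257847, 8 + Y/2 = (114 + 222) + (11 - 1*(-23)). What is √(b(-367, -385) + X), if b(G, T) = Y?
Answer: √258571 ≈ 508.50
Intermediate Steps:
Y = 724 (Y = -16 + 2*((114 + 222) + (11 - 1*(-23))) = -16 + 2*(336 + (11 + 23)) = -16 + 2*(336 + 34) = -16 + 2*370 = -16 + 740 = 724)
b(G, T) = 724
√(b(-367, -385) + X) = √(724 + 257847) = √258571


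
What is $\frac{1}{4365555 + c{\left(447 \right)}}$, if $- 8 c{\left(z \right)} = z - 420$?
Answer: $\frac{8}{34924413} \approx 2.2907 \cdot 10^{-7}$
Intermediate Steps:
$c{\left(z \right)} = \frac{105}{2} - \frac{z}{8}$ ($c{\left(z \right)} = - \frac{z - 420}{8} = - \frac{-420 + z}{8} = \frac{105}{2} - \frac{z}{8}$)
$\frac{1}{4365555 + c{\left(447 \right)}} = \frac{1}{4365555 + \left(\frac{105}{2} - \frac{447}{8}\right)} = \frac{1}{4365555 - \frac{27}{8}} = \frac{1}{\frac{34924413}{8}} = \frac{8}{34924413}$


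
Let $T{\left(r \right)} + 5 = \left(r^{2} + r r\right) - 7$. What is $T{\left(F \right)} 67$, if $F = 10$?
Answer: $12596$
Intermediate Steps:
$T{\left(r \right)} = -12 + 2 r^{2}$ ($T{\left(r \right)} = -5 - \left(7 - r^{2} - r r\right) = -5 + \left(\left(r^{2} + r^{2}\right) - 7\right) = -5 + \left(2 r^{2} - 7\right) = -5 + \left(-7 + 2 r^{2}\right) = -12 + 2 r^{2}$)
$T{\left(F \right)} 67 = \left(-12 + 2 \cdot 10^{2}\right) 67 = \left(-12 + 2 \cdot 100\right) 67 = \left(-12 + 200\right) 67 = 188 \cdot 67 = 12596$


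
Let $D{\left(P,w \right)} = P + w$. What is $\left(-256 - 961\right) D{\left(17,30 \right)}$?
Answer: $-57199$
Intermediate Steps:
$\left(-256 - 961\right) D{\left(17,30 \right)} = \left(-256 - 961\right) \left(17 + 30\right) = \left(-1217\right) 47 = -57199$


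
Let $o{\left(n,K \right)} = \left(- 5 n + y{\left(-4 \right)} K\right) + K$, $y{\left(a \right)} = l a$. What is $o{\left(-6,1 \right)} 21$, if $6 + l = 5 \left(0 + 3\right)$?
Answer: $-105$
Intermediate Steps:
$l = 9$ ($l = -6 + 5 \left(0 + 3\right) = -6 + 5 \cdot 3 = -6 + 15 = 9$)
$y{\left(a \right)} = 9 a$
$o{\left(n,K \right)} = - 35 K - 5 n$ ($o{\left(n,K \right)} = \left(- 5 n + 9 \left(-4\right) K\right) + K = \left(- 5 n - 36 K\right) + K = \left(- 36 K - 5 n\right) + K = - 35 K - 5 n$)
$o{\left(-6,1 \right)} 21 = \left(\left(-35\right) 1 - -30\right) 21 = \left(-35 + 30\right) 21 = \left(-5\right) 21 = -105$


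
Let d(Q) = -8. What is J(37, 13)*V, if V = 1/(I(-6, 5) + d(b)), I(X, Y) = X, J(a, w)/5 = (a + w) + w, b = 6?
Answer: -45/2 ≈ -22.500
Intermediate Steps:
J(a, w) = 5*a + 10*w (J(a, w) = 5*((a + w) + w) = 5*(a + 2*w) = 5*a + 10*w)
V = -1/14 (V = 1/(-6 - 8) = 1/(-14) = -1/14 ≈ -0.071429)
J(37, 13)*V = (5*37 + 10*13)*(-1/14) = (185 + 130)*(-1/14) = 315*(-1/14) = -45/2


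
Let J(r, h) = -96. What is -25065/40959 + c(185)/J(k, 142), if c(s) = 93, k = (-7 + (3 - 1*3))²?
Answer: -230201/145632 ≈ -1.5807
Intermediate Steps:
k = 49 (k = (-7 + (3 - 3))² = (-7 + 0)² = (-7)² = 49)
-25065/40959 + c(185)/J(k, 142) = -25065/40959 + 93/(-96) = -25065*1/40959 + 93*(-1/96) = -2785/4551 - 31/32 = -230201/145632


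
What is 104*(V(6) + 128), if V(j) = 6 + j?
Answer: 14560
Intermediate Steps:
104*(V(6) + 128) = 104*((6 + 6) + 128) = 104*(12 + 128) = 104*140 = 14560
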